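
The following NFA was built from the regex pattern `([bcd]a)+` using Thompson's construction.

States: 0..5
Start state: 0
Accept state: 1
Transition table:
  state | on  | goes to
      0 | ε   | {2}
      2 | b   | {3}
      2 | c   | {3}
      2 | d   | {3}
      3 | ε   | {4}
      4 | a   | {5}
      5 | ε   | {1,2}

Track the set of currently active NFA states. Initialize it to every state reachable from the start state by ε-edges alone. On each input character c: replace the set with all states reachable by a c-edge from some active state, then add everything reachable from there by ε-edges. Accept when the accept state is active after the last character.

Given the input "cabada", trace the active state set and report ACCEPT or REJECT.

Answer: ACCEPT

Steps:
start: ε-closure({0}) = {0,2}
'c' @ 1: {3,4}
'a' @ 2: {1,2,5}  (accept∈set)
'b' @ 3: {3,4}
'a' @ 4: {1,2,5}  (accept∈set)
'd' @ 5: {3,4}
'a' @ 6: {1,2,5}  (accept∈set)
after full input: {1,2,5}  (accept=1 in)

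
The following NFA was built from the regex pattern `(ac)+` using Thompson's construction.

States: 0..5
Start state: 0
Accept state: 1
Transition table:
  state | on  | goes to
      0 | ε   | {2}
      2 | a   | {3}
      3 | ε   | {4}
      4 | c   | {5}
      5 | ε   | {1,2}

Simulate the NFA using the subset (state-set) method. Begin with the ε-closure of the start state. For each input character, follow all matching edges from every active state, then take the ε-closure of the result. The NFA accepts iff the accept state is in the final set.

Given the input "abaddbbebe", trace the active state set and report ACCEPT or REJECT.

start: ε-closure({0}) = {0,2}
'a' @ 1: {3,4}
'b' @ 2: {}  — dead — no transitions
rest 'addbbebe' ignored (set empty)
final: {}; accept 1 not in set

Answer: REJECT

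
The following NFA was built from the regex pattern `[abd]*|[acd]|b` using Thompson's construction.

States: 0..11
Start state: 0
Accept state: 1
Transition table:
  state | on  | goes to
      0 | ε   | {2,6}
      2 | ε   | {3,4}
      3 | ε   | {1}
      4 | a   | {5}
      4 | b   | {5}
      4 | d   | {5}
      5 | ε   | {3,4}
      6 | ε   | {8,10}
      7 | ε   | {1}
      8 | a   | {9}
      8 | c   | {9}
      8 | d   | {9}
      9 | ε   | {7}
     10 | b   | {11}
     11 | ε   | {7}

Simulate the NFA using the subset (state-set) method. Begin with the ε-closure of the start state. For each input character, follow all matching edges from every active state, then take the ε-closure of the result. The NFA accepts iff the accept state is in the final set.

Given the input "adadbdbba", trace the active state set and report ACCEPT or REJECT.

initial (ε-close {0}): {0,1,2,3,4,6,8,10}
'a' @ 1: {1,3,4,5,7,9}  (accept∈set)
'd' @ 2: {1,3,4,5}  (accept∈set)
'a' @ 3: {1,3,4,5}  (accept∈set)
'd' @ 4: {1,3,4,5}  (accept∈set)
'b' @ 5: {1,3,4,5}  (accept∈set)
'd' @ 6: {1,3,4,5}  (accept∈set)
'b' @ 7: {1,3,4,5}  (accept∈set)
'b' @ 8: {1,3,4,5}  (accept∈set)
'a' @ 9: {1,3,4,5}  (accept∈set)
final: {1,3,4,5}; accept 1 in set

Answer: ACCEPT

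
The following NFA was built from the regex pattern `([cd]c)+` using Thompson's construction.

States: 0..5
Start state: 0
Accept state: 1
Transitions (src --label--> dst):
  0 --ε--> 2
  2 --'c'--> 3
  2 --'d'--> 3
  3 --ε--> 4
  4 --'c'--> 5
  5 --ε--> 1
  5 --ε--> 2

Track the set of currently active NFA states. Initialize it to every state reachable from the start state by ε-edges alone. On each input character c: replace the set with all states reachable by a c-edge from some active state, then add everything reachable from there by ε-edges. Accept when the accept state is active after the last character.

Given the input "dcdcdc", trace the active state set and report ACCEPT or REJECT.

S₀ = ε-closure({0}) = {0,2}
'd' @ 1: {3,4}
'c' @ 2: {1,2,5}  (accept∈set)
'd' @ 3: {3,4}
'c' @ 4: {1,2,5}  (accept∈set)
'd' @ 5: {3,4}
'c' @ 6: {1,2,5}  (accept∈set)
after full input: {1,2,5}  (accept=1 in)

Answer: ACCEPT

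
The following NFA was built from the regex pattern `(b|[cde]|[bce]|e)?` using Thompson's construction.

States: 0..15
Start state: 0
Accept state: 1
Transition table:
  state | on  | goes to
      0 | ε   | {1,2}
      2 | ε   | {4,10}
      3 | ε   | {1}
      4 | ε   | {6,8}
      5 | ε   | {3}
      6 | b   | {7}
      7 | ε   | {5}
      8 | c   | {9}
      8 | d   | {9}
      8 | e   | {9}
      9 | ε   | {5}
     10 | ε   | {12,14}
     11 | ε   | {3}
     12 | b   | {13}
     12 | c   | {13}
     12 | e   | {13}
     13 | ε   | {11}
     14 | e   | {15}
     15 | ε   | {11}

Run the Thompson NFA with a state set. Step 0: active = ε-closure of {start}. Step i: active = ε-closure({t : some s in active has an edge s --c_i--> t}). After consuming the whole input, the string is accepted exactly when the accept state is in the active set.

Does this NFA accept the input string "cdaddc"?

Answer: REJECT

Trace:
initial (ε-close {0}): {0,1,2,4,6,8,10,12,14}
'c' @ 1: {1,3,5,9,11,13}  [accepting]
'd' @ 2: {}  — dead — no transitions
rest 'addc' ignored (set empty)
final: {}; accept 1 not in set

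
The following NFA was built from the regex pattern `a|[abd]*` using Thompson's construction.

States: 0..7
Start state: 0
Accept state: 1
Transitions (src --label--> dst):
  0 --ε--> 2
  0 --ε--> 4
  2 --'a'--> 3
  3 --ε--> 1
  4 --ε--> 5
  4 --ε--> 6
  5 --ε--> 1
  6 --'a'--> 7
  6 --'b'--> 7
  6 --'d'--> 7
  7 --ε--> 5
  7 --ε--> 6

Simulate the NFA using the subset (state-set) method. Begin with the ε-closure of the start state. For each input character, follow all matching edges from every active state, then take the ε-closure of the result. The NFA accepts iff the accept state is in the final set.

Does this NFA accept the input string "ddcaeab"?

Answer: REJECT

Derivation:
initial (ε-close {0}): {0,1,2,4,5,6}
'd' @ 1: {1,5,6,7}  [accepting]
'd' @ 2: {1,5,6,7}  [accepting]
'c' @ 3: {}  — dead — no transitions
rest 'aeab' ignored (set empty)
final: {}; accept 1 not in set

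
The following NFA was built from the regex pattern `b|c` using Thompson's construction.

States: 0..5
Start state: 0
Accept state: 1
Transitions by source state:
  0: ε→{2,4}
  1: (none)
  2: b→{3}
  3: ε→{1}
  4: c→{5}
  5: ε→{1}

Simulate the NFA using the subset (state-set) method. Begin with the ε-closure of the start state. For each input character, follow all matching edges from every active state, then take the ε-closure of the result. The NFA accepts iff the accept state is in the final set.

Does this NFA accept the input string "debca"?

Answer: REJECT

Derivation:
start: ε-closure({0}) = {0,2,4}
'd' @ 1: {}  — no active states
rest 'ebca' ignored (set empty)
after full input: {}  (accept=1 not in)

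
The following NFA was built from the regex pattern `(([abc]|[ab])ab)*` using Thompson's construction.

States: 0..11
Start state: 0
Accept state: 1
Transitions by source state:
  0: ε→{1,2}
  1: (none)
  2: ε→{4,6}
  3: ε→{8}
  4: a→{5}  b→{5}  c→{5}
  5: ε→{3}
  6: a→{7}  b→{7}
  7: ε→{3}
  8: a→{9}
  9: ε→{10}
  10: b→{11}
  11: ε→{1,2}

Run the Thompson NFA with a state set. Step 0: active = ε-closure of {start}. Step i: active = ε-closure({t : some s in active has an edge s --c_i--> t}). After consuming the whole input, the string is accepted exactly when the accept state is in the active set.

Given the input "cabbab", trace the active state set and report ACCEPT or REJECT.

start: ε-closure({0}) = {0,1,2,4,6}
'c' @ 1: {3,5,8}
'a' @ 2: {9,10}
'b' @ 3: {1,2,4,6,11}  [accepting]
'b' @ 4: {3,5,7,8}
'a' @ 5: {9,10}
'b' @ 6: {1,2,4,6,11}  [accepting]
after full input: {1,2,4,6,11}  (accept=1 in)

Answer: ACCEPT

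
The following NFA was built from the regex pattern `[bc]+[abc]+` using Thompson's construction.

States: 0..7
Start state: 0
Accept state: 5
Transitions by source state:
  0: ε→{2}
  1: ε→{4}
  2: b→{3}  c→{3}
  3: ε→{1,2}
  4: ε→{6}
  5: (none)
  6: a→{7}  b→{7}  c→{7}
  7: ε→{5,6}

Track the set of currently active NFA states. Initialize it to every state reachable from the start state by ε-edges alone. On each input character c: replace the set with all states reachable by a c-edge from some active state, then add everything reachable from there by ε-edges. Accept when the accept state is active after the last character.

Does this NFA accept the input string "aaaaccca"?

Answer: REJECT

Steps:
S₀ = ε-closure({0}) = {0,2}
'a' @ 1: {}  — state set empty
rest 'aaaccca' ignored (set empty)
final: {}; accept 5 not in set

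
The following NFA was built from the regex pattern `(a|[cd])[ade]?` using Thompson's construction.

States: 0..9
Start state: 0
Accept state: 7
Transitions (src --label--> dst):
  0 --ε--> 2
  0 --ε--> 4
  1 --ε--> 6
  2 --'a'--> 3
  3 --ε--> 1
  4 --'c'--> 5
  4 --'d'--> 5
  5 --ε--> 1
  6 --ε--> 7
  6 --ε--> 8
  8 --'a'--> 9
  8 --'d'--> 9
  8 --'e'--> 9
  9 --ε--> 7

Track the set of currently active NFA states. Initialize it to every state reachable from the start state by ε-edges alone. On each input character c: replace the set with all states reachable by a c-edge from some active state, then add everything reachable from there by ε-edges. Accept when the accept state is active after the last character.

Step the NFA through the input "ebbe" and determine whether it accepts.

start: ε-closure({0}) = {0,2,4}
'e' @ 1: {}  — dead — no transitions
rest 'bbe' ignored (set empty)
final: {}; accept 7 not in set

Answer: REJECT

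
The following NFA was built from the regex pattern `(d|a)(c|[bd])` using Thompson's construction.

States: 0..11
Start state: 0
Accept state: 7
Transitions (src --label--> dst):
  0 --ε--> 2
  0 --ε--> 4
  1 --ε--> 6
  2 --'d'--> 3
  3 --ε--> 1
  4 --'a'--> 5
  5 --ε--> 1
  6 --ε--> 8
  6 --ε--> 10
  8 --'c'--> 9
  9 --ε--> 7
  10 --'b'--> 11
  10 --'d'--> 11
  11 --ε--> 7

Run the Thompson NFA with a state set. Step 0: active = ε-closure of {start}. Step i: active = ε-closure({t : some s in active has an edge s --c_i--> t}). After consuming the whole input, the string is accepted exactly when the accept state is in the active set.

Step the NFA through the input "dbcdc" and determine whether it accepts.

initial (ε-close {0}): {0,2,4}
'd' @ 1: {1,3,6,8,10}
'b' @ 2: {7,11}  ✓accept
'c' @ 3: {}  — dead — no transitions
rest 'dc' ignored (set empty)
end set {} — state 7 not in

Answer: REJECT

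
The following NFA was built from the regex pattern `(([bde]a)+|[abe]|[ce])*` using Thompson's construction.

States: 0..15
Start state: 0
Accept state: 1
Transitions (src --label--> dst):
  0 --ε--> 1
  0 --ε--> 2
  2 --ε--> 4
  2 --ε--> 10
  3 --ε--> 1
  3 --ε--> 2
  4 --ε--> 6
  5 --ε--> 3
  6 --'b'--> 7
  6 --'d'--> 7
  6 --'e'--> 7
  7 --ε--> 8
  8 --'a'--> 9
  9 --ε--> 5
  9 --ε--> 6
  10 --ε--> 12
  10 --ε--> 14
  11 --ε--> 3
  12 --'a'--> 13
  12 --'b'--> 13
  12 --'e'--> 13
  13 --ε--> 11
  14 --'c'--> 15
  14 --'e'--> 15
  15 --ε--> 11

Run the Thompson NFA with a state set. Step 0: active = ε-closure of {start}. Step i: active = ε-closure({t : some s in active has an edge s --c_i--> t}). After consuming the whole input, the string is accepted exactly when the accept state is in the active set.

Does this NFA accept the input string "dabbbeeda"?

Answer: ACCEPT

Steps:
S₀ = ε-closure({0}) = {0,1,2,4,6,10,12,14}
'd' @ 1: {7,8}
'a' @ 2: {1,2,3,4,5,6,9,10,12,14}  ✓accept
'b' @ 3: {1,2,3,4,6,7,8,10,11,12,13,14}  ✓accept
'b' @ 4: {1,2,3,4,6,7,8,10,11,12,13,14}  ✓accept
'b' @ 5: {1,2,3,4,6,7,8,10,11,12,13,14}  ✓accept
'e' @ 6: {1,2,3,4,6,7,8,10,11,12,13,14,15}  ✓accept
'e' @ 7: {1,2,3,4,6,7,8,10,11,12,13,14,15}  ✓accept
'd' @ 8: {7,8}
'a' @ 9: {1,2,3,4,5,6,9,10,12,14}  ✓accept
after full input: {1,2,3,4,5,6,9,10,12,14}  (accept=1 in)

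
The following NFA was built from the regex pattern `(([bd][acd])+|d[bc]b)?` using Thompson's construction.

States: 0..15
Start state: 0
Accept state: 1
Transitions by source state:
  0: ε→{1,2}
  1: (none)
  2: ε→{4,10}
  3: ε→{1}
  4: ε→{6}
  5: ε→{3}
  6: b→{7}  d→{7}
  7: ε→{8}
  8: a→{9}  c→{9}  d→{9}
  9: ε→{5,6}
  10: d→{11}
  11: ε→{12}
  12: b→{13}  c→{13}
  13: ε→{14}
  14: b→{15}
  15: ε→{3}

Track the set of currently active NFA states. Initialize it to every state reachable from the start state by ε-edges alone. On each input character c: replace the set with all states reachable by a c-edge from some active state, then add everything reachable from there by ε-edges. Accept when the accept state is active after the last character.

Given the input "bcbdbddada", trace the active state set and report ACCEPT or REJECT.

Answer: ACCEPT

Derivation:
start: ε-closure({0}) = {0,1,2,4,6,10}
'b' @ 1: {7,8}
'c' @ 2: {1,3,5,6,9}  ✓accept
'b' @ 3: {7,8}
'd' @ 4: {1,3,5,6,9}  ✓accept
'b' @ 5: {7,8}
'd' @ 6: {1,3,5,6,9}  ✓accept
'd' @ 7: {7,8}
'a' @ 8: {1,3,5,6,9}  ✓accept
'd' @ 9: {7,8}
'a' @ 10: {1,3,5,6,9}  ✓accept
final: {1,3,5,6,9}; accept 1 in set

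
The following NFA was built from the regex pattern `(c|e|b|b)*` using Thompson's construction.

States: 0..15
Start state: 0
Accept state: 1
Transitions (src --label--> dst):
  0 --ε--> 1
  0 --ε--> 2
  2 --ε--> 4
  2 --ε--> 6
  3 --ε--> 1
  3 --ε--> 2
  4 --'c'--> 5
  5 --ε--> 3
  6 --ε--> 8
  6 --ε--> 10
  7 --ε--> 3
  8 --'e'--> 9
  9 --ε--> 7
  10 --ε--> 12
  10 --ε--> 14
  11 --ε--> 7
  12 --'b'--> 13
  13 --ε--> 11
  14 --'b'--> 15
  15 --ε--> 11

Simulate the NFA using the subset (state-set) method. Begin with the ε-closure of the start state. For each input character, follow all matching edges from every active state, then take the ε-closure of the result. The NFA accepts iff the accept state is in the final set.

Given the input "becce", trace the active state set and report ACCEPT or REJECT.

S₀ = ε-closure({0}) = {0,1,2,4,6,8,10,12,14}
'b' @ 1: {1,2,3,4,6,7,8,10,11,12,13,14,15}  [accepting]
'e' @ 2: {1,2,3,4,6,7,8,9,10,12,14}  [accepting]
'c' @ 3: {1,2,3,4,5,6,8,10,12,14}  [accepting]
'c' @ 4: {1,2,3,4,5,6,8,10,12,14}  [accepting]
'e' @ 5: {1,2,3,4,6,7,8,9,10,12,14}  [accepting]
end set {1,2,3,4,6,7,8,9,10,12,14} — state 1 in

Answer: ACCEPT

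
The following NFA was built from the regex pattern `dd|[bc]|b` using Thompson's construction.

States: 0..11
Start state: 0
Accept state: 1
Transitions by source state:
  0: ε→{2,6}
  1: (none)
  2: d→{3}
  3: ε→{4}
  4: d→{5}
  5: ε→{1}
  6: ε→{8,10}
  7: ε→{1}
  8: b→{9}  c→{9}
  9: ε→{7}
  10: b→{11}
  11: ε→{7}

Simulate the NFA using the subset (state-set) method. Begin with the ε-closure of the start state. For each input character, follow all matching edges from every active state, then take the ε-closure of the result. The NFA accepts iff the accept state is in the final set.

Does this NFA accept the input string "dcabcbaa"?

Answer: REJECT

Trace:
initial (ε-close {0}): {0,2,6,8,10}
'd' @ 1: {3,4}
'c' @ 2: {}  — dead — no transitions
rest 'abcbaa' ignored (set empty)
after full input: {}  (accept=1 not in)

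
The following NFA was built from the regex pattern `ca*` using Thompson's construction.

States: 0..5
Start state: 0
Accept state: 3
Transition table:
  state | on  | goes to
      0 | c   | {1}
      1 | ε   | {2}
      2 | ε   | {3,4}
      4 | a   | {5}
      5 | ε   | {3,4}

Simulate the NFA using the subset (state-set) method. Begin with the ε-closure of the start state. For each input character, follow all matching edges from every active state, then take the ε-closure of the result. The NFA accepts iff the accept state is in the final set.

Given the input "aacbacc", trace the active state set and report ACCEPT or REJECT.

Answer: REJECT

Derivation:
S₀ = ε-closure({0}) = {0}
'a' @ 1: {}  — dead — no transitions
rest 'acbacc' ignored (set empty)
final: {}; accept 3 not in set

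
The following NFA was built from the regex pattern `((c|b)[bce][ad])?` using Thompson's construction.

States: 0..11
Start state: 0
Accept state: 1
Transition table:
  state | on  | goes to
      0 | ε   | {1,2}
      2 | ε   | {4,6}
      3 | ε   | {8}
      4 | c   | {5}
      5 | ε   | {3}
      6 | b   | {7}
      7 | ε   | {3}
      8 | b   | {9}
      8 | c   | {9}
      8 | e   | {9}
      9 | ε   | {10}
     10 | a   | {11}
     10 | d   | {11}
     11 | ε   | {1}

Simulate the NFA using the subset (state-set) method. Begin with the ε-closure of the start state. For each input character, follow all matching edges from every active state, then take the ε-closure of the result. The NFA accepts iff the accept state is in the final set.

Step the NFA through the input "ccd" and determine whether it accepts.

Answer: ACCEPT

Derivation:
S₀ = ε-closure({0}) = {0,1,2,4,6}
'c' @ 1: {3,5,8}
'c' @ 2: {9,10}
'd' @ 3: {1,11}  (accept∈set)
final: {1,11}; accept 1 in set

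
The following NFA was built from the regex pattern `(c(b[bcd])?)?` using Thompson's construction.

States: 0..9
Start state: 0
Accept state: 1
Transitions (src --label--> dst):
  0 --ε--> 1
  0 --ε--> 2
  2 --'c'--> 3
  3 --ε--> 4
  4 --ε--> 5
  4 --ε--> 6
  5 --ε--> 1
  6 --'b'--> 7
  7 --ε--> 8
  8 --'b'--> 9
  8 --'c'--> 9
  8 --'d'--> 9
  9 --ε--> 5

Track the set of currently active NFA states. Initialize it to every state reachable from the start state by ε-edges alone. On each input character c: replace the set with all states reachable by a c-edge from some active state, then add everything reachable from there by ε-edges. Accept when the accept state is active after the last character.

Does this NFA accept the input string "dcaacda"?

Answer: REJECT

Trace:
start: ε-closure({0}) = {0,1,2}
'd' @ 1: {}  — no active states
rest 'caacda' ignored (set empty)
after full input: {}  (accept=1 not in)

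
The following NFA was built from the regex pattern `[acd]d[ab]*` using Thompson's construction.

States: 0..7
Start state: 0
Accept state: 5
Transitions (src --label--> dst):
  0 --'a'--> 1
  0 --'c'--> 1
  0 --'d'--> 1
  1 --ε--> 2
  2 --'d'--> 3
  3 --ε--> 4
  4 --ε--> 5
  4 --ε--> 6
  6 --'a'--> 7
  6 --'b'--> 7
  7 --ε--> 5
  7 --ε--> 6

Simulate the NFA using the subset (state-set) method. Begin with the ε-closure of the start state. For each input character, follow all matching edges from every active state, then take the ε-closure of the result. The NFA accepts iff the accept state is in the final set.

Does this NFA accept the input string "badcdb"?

S₀ = ε-closure({0}) = {0}
'b' @ 1: {}  — dead — no transitions
rest 'adcdb' ignored (set empty)
end set {} — state 5 not in

Answer: REJECT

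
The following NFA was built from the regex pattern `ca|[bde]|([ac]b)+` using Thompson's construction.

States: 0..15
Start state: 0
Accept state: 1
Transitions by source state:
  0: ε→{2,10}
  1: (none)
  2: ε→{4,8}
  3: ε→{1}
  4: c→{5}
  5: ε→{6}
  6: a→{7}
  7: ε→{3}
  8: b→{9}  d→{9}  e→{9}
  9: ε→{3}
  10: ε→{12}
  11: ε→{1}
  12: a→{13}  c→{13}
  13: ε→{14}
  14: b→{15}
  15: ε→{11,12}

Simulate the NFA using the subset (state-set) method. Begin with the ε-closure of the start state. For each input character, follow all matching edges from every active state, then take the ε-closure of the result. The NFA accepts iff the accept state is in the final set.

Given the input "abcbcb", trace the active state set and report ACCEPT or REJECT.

S₀ = ε-closure({0}) = {0,2,4,8,10,12}
'a' @ 1: {13,14}
'b' @ 2: {1,11,12,15}  (accept∈set)
'c' @ 3: {13,14}
'b' @ 4: {1,11,12,15}  (accept∈set)
'c' @ 5: {13,14}
'b' @ 6: {1,11,12,15}  (accept∈set)
after full input: {1,11,12,15}  (accept=1 in)

Answer: ACCEPT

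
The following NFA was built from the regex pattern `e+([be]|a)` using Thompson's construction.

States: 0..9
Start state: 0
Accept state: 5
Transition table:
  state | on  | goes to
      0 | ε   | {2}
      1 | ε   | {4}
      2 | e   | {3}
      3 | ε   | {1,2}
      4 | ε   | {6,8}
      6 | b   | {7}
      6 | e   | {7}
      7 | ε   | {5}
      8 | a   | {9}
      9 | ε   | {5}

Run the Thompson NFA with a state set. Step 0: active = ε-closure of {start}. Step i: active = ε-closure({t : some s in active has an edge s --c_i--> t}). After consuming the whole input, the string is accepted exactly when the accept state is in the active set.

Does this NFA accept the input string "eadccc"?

Answer: REJECT

Steps:
S₀ = ε-closure({0}) = {0,2}
'e' @ 1: {1,2,3,4,6,8}
'a' @ 2: {5,9}  ✓accept
'd' @ 3: {}  — no active states
rest 'ccc' ignored (set empty)
end set {} — state 5 not in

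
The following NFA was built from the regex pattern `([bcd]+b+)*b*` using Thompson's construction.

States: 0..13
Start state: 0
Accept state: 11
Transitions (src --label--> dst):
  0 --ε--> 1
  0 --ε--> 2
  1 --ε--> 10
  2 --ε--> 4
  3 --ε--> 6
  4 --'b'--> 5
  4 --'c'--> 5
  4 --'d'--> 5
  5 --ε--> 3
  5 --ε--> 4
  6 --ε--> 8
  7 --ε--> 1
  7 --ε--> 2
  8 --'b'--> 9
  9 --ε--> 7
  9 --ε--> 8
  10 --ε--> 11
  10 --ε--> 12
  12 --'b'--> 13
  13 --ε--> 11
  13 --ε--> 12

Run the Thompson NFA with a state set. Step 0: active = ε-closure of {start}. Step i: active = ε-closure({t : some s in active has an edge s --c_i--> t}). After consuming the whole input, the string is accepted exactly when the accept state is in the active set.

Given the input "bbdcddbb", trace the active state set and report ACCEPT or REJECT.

Answer: ACCEPT

Derivation:
S₀ = ε-closure({0}) = {0,1,2,4,10,11,12}
'b' @ 1: {3,4,5,6,8,11,12,13}  (accept∈set)
'b' @ 2: {1,2,3,4,5,6,7,8,9,10,11,12,13}  (accept∈set)
'd' @ 3: {3,4,5,6,8}
'c' @ 4: {3,4,5,6,8}
'd' @ 5: {3,4,5,6,8}
'd' @ 6: {3,4,5,6,8}
'b' @ 7: {1,2,3,4,5,6,7,8,9,10,11,12}  (accept∈set)
'b' @ 8: {1,2,3,4,5,6,7,8,9,10,11,12,13}  (accept∈set)
end set {1,2,3,4,5,6,7,8,9,10,11,12,13} — state 11 in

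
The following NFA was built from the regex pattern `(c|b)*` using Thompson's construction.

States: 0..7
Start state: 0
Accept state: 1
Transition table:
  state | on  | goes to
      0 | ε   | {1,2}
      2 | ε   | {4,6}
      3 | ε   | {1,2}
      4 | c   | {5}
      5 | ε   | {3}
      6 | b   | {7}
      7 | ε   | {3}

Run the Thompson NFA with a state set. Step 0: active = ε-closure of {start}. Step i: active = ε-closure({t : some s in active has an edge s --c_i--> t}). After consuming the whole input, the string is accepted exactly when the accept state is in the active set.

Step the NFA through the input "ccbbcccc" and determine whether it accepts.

start: ε-closure({0}) = {0,1,2,4,6}
'c' @ 1: {1,2,3,4,5,6}  ✓accept
'c' @ 2: {1,2,3,4,5,6}  ✓accept
'b' @ 3: {1,2,3,4,6,7}  ✓accept
'b' @ 4: {1,2,3,4,6,7}  ✓accept
'c' @ 5: {1,2,3,4,5,6}  ✓accept
'c' @ 6: {1,2,3,4,5,6}  ✓accept
'c' @ 7: {1,2,3,4,5,6}  ✓accept
'c' @ 8: {1,2,3,4,5,6}  ✓accept
final: {1,2,3,4,5,6}; accept 1 in set

Answer: ACCEPT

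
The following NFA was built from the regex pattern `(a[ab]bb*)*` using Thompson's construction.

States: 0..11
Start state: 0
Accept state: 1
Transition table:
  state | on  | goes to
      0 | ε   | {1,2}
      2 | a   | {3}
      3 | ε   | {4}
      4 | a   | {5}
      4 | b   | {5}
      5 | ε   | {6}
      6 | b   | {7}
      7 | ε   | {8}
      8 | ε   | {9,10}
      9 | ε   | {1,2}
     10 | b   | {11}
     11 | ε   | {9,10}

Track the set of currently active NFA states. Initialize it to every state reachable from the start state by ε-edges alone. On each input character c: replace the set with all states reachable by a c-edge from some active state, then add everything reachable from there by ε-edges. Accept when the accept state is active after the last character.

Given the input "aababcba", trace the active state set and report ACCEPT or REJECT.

start: ε-closure({0}) = {0,1,2}
'a' @ 1: {3,4}
'a' @ 2: {5,6}
'b' @ 3: {1,2,7,8,9,10}  [accepting]
'a' @ 4: {3,4}
'b' @ 5: {5,6}
'c' @ 6: {}  — no active states
rest 'ba' ignored (set empty)
final: {}; accept 1 not in set

Answer: REJECT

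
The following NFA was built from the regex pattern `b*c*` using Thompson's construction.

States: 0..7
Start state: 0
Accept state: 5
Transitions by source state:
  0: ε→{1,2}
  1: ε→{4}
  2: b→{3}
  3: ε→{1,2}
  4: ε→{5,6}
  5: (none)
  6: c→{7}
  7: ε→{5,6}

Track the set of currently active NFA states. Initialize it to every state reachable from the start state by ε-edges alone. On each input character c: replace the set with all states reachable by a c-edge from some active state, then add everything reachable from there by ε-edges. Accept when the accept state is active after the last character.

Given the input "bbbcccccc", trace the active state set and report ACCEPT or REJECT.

Answer: ACCEPT

Steps:
S₀ = ε-closure({0}) = {0,1,2,4,5,6}
'b' @ 1: {1,2,3,4,5,6}  (accept∈set)
'b' @ 2: {1,2,3,4,5,6}  (accept∈set)
'b' @ 3: {1,2,3,4,5,6}  (accept∈set)
'c' @ 4: {5,6,7}  (accept∈set)
'c' @ 5: {5,6,7}  (accept∈set)
'c' @ 6: {5,6,7}  (accept∈set)
'c' @ 7: {5,6,7}  (accept∈set)
'c' @ 8: {5,6,7}  (accept∈set)
'c' @ 9: {5,6,7}  (accept∈set)
after full input: {5,6,7}  (accept=5 in)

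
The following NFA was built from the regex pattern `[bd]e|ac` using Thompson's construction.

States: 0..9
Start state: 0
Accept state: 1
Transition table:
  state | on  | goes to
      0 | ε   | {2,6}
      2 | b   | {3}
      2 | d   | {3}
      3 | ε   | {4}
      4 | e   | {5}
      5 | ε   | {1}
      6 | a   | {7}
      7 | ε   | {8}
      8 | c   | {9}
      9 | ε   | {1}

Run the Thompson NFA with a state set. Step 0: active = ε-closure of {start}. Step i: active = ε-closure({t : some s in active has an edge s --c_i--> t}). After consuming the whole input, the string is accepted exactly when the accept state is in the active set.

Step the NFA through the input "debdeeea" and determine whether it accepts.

S₀ = ε-closure({0}) = {0,2,6}
'd' @ 1: {3,4}
'e' @ 2: {1,5}  [accepting]
'b' @ 3: {}  — state set empty
rest 'deeea' ignored (set empty)
final: {}; accept 1 not in set

Answer: REJECT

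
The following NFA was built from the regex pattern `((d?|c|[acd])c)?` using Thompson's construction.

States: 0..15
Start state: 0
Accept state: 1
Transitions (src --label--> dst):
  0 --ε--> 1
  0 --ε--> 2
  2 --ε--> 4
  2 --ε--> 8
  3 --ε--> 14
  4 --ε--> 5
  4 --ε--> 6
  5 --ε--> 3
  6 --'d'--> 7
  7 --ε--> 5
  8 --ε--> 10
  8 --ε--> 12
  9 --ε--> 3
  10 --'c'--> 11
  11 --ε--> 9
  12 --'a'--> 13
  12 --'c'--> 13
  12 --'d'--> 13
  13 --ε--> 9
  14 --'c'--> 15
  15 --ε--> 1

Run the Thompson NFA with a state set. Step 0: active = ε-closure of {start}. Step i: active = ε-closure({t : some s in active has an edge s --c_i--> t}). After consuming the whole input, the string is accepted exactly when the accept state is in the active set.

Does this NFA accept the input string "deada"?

initial (ε-close {0}): {0,1,2,3,4,5,6,8,10,12,14}
'd' @ 1: {3,5,7,9,13,14}
'e' @ 2: {}  — dead — no transitions
rest 'ada' ignored (set empty)
end set {} — state 1 not in

Answer: REJECT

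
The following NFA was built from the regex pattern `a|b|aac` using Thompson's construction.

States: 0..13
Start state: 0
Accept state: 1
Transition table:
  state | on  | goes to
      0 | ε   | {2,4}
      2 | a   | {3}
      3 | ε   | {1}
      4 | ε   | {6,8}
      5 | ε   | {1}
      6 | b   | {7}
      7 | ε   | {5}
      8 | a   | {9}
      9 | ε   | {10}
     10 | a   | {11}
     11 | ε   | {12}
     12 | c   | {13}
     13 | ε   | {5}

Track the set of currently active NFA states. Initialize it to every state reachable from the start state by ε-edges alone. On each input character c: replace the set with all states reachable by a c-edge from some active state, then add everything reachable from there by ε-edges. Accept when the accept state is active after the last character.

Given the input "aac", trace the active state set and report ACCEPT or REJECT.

initial (ε-close {0}): {0,2,4,6,8}
'a' @ 1: {1,3,9,10}  [accepting]
'a' @ 2: {11,12}
'c' @ 3: {1,5,13}  [accepting]
after full input: {1,5,13}  (accept=1 in)

Answer: ACCEPT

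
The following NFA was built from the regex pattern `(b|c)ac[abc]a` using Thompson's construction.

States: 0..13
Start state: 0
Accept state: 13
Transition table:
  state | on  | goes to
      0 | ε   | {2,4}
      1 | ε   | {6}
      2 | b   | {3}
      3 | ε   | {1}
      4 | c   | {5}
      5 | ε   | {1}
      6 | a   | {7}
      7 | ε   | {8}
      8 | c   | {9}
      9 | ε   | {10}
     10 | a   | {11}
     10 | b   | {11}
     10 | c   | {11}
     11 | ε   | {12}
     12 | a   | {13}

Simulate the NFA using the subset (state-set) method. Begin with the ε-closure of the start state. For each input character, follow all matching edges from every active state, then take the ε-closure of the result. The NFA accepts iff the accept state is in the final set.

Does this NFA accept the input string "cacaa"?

Answer: ACCEPT

Trace:
start: ε-closure({0}) = {0,2,4}
'c' @ 1: {1,5,6}
'a' @ 2: {7,8}
'c' @ 3: {9,10}
'a' @ 4: {11,12}
'a' @ 5: {13}  (accept∈set)
end set {13} — state 13 in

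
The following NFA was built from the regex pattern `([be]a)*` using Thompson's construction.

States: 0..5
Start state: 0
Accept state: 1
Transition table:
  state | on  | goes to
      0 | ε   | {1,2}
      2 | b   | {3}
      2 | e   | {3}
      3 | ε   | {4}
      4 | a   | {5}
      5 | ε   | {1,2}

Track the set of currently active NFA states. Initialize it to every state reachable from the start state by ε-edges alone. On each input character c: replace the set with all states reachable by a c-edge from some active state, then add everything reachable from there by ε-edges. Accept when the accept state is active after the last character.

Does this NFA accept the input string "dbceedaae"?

initial (ε-close {0}): {0,1,2}
'd' @ 1: {}  — state set empty
rest 'bceedaae' ignored (set empty)
end set {} — state 1 not in

Answer: REJECT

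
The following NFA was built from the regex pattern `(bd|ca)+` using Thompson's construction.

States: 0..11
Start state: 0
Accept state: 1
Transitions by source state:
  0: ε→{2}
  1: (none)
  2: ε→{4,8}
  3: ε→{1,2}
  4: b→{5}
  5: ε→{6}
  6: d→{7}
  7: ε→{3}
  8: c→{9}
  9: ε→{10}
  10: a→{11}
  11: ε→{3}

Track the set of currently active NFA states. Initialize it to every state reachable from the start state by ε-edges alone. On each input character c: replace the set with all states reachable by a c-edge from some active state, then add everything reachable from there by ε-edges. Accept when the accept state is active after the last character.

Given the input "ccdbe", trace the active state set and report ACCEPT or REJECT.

start: ε-closure({0}) = {0,2,4,8}
'c' @ 1: {9,10}
'c' @ 2: {}  — no active states
rest 'dbe' ignored (set empty)
final: {}; accept 1 not in set

Answer: REJECT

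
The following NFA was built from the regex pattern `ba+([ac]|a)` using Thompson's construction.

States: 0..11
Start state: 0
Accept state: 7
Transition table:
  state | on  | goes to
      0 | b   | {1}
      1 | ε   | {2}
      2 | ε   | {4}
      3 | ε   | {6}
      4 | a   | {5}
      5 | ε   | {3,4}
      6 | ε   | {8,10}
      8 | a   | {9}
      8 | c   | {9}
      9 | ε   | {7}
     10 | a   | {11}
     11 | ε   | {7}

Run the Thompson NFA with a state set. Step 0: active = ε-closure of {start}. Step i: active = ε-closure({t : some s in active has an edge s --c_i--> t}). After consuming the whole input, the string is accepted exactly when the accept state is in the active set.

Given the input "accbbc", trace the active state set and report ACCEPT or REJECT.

start: ε-closure({0}) = {0}
'a' @ 1: {}  — state set empty
rest 'ccbbc' ignored (set empty)
final: {}; accept 7 not in set

Answer: REJECT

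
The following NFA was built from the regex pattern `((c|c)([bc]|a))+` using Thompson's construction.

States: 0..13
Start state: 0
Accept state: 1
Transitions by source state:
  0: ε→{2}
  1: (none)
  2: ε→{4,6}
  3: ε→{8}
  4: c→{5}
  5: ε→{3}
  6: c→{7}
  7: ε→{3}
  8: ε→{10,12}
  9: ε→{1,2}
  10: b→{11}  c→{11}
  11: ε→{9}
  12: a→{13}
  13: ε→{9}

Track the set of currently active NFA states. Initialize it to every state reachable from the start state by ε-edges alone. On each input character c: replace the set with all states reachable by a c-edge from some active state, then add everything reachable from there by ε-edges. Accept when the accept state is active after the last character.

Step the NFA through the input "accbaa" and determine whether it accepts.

Answer: REJECT

Steps:
start: ε-closure({0}) = {0,2,4,6}
'a' @ 1: {}  — no active states
rest 'ccbaa' ignored (set empty)
after full input: {}  (accept=1 not in)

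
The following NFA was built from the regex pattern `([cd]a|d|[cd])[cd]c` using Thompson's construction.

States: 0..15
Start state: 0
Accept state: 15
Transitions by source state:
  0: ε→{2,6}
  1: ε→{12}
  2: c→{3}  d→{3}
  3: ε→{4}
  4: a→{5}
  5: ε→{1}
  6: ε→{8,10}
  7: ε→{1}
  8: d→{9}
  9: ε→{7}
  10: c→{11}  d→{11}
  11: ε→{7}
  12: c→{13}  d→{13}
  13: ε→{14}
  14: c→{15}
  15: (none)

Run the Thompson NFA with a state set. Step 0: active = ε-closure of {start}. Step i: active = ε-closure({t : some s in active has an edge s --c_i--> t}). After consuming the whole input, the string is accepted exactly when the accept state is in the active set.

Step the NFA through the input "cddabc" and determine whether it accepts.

S₀ = ε-closure({0}) = {0,2,6,8,10}
'c' @ 1: {1,3,4,7,11,12}
'd' @ 2: {13,14}
'd' @ 3: {}  — state set empty
rest 'abc' ignored (set empty)
final: {}; accept 15 not in set

Answer: REJECT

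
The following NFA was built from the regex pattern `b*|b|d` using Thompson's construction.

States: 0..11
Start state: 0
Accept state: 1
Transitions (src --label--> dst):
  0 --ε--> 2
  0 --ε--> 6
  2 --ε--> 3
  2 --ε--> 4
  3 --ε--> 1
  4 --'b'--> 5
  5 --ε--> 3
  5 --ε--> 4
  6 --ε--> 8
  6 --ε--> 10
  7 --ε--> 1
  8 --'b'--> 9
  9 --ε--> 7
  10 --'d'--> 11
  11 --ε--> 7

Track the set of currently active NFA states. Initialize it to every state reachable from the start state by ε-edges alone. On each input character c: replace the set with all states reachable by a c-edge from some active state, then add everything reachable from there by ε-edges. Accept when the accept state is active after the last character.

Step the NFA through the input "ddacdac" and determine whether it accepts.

Answer: REJECT

Steps:
S₀ = ε-closure({0}) = {0,1,2,3,4,6,8,10}
'd' @ 1: {1,7,11}  [accepting]
'd' @ 2: {}  — no active states
rest 'acdac' ignored (set empty)
end set {} — state 1 not in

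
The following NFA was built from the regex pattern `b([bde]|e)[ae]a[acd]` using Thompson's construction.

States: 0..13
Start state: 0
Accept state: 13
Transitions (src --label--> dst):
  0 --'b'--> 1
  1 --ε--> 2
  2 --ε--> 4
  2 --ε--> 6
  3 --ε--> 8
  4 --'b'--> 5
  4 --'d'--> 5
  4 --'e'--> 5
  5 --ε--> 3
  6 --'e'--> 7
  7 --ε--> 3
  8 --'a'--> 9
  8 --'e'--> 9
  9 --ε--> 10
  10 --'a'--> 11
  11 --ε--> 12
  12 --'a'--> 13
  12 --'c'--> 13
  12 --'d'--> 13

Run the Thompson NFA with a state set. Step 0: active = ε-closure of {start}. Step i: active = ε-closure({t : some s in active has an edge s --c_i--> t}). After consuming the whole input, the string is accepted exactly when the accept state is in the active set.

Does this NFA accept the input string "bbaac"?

Answer: ACCEPT

Derivation:
initial (ε-close {0}): {0}
'b' @ 1: {1,2,4,6}
'b' @ 2: {3,5,8}
'a' @ 3: {9,10}
'a' @ 4: {11,12}
'c' @ 5: {13}  ✓accept
end set {13} — state 13 in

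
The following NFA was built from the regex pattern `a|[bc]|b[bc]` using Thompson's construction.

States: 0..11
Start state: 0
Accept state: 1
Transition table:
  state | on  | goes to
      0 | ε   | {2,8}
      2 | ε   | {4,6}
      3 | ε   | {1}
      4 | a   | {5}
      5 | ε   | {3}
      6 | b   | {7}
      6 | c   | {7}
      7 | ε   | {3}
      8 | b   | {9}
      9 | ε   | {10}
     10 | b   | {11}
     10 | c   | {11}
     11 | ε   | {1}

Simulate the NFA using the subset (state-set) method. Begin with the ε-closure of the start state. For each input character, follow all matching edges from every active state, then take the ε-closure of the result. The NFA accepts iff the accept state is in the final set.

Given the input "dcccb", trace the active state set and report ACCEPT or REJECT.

S₀ = ε-closure({0}) = {0,2,4,6,8}
'd' @ 1: {}  — no active states
rest 'cccb' ignored (set empty)
final: {}; accept 1 not in set

Answer: REJECT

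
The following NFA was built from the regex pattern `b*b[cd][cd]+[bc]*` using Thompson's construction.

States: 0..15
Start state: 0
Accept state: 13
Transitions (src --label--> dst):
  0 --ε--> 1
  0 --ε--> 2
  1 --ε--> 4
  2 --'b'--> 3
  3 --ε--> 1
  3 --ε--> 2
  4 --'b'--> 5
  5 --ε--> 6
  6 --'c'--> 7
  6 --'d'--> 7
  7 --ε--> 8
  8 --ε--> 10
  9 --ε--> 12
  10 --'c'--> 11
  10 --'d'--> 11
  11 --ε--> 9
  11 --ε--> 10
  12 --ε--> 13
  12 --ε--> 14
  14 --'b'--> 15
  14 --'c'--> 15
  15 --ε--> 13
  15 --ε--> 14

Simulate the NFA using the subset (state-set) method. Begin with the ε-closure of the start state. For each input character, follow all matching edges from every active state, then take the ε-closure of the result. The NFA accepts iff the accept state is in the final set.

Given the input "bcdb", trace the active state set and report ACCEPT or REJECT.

start: ε-closure({0}) = {0,1,2,4}
'b' @ 1: {1,2,3,4,5,6}
'c' @ 2: {7,8,10}
'd' @ 3: {9,10,11,12,13,14}  ✓accept
'b' @ 4: {13,14,15}  ✓accept
after full input: {13,14,15}  (accept=13 in)

Answer: ACCEPT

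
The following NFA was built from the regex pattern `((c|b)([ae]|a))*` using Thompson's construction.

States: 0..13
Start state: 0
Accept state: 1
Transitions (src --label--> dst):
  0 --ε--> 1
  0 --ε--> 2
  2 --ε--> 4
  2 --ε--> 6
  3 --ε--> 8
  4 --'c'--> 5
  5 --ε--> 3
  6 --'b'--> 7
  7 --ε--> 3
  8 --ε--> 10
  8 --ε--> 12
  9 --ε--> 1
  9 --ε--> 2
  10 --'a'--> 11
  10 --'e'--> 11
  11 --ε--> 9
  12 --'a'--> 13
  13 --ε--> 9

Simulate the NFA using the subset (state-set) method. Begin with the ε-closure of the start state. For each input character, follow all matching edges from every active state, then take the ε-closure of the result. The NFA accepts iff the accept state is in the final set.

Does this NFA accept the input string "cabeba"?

start: ε-closure({0}) = {0,1,2,4,6}
'c' @ 1: {3,5,8,10,12}
'a' @ 2: {1,2,4,6,9,11,13}  ✓accept
'b' @ 3: {3,7,8,10,12}
'e' @ 4: {1,2,4,6,9,11}  ✓accept
'b' @ 5: {3,7,8,10,12}
'a' @ 6: {1,2,4,6,9,11,13}  ✓accept
end set {1,2,4,6,9,11,13} — state 1 in

Answer: ACCEPT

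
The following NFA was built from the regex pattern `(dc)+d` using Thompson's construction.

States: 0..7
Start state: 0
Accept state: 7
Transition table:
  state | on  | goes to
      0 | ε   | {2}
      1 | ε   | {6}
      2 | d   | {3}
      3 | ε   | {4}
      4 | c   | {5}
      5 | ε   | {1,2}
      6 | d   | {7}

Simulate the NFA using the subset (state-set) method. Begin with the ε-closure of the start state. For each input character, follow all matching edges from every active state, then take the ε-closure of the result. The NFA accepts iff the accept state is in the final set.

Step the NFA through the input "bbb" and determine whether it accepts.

initial (ε-close {0}): {0,2}
'b' @ 1: {}  — state set empty
rest 'bb' ignored (set empty)
after full input: {}  (accept=7 not in)

Answer: REJECT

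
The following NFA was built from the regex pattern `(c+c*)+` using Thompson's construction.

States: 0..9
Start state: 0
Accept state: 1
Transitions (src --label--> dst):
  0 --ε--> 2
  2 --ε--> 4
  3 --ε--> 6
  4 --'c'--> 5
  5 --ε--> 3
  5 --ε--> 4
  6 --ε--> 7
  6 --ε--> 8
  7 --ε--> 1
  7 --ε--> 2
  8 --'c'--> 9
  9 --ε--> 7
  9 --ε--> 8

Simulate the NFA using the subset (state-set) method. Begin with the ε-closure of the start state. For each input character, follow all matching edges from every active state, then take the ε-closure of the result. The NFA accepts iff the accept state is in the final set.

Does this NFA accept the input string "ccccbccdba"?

S₀ = ε-closure({0}) = {0,2,4}
'c' @ 1: {1,2,3,4,5,6,7,8}  ✓accept
'c' @ 2: {1,2,3,4,5,6,7,8,9}  ✓accept
'c' @ 3: {1,2,3,4,5,6,7,8,9}  ✓accept
'c' @ 4: {1,2,3,4,5,6,7,8,9}  ✓accept
'b' @ 5: {}  — dead — no transitions
rest 'ccdba' ignored (set empty)
final: {}; accept 1 not in set

Answer: REJECT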